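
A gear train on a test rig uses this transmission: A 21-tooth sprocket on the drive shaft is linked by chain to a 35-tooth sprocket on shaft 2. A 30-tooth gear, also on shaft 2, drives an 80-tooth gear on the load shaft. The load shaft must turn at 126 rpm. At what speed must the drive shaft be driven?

560 rpm

Overall ratio R = 1.6667 × 2.6667 = 4.4444.
Required input speed = output speed × R = 126 × 4.4444 = 560 rpm.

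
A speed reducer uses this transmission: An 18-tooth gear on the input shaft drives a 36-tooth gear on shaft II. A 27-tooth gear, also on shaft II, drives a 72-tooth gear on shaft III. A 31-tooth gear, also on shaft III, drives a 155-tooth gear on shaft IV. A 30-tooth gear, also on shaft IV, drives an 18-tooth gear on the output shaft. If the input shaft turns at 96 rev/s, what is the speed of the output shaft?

gear mesh 36/18 = 2 → 96/2 = 48 rev/s
gear mesh 72/27 = 2.6667 → 48/2.6667 = 18 rev/s
gear mesh 155/31 = 5 → 18/5 = 3.6 rev/s
gear mesh 18/30 = 0.6 → 3.6/0.6 = 6 rev/s

6 rev/s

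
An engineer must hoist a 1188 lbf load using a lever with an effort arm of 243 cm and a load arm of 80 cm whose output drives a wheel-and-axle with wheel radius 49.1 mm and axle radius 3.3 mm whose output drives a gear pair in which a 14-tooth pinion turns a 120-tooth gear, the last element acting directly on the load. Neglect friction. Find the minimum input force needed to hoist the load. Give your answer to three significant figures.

3.07 lbf

Lever MA = effort arm / load arm = 243/80 = 3.0375.
Wheel-and-axle MA = R/r = 49.1/3.3 = 14.879.
Gear pair MA = 120/14 = 8.5714.
Combined ideal MA = 3.0375 × 14.879 × 8.5714 = 387.38.
Effort = load / MA = 1188 / 387.38 = 3.0668 lbf.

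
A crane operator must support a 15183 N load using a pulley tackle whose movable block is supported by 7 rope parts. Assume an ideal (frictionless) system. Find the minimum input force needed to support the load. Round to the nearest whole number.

2169 N

Block-and-tackle MA = number of supporting rope parts = 7.
Effort = load / MA = 15183 / 7 = 2169 N.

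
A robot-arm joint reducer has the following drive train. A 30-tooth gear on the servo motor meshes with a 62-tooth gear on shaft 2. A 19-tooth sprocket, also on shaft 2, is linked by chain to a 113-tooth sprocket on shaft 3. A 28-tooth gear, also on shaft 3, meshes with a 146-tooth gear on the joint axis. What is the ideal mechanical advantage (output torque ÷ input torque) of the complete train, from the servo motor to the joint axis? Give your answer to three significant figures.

64.1

Each stage contributes driven/driver: gear mesh 62/30 = 2.0667, chain 113/19 = 5.9474, gear mesh 146/28 = 5.2143.
Overall: 2.0667 × 5.9474 × 5.2143 = 64.09.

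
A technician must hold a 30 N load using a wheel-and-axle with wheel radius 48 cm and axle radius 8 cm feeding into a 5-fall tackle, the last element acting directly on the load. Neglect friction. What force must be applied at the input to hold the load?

1 N

Wheel-and-axle MA = R/r = 48/8 = 6.
Block-and-tackle MA = number of supporting rope parts = 5.
Combined ideal MA = 6 × 5 = 30.
Effort = load / MA = 30 / 30 = 1 N.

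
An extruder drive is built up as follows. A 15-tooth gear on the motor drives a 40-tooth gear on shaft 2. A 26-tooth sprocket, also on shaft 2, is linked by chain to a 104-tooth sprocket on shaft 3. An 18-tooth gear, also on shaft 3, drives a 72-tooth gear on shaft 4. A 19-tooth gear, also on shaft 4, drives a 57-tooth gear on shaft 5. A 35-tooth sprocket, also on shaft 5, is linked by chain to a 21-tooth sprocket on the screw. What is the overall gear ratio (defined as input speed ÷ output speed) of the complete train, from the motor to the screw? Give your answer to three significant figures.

Each stage contributes driven/driver: gear mesh 40/15 = 2.6667, chain 104/26 = 4, gear mesh 72/18 = 4, gear mesh 57/19 = 3, chain 21/35 = 0.6.
Overall: 2.6667 × 4 × 4 × 3 × 0.6 = 76.8.

76.8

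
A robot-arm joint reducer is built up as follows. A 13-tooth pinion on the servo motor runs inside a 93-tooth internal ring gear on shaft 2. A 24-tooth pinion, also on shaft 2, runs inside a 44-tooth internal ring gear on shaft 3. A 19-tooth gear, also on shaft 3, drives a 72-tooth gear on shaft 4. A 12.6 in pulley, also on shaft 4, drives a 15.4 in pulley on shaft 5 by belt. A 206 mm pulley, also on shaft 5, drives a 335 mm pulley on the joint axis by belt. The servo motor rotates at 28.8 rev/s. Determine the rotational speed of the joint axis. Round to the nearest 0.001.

internal gear 93/13 = 7.1538 → 28.8/7.1538 = 4.0258 rev/s
internal gear 44/24 = 1.8333 → 4.0258/1.8333 = 2.1959 rev/s
gear mesh 72/19 = 3.7895 → 2.1959/3.7895 = 0.57947 rev/s
belt 15.4/12.6 = 1.2222 → 0.57947/1.2222 = 0.47411 rev/s
belt 335/206 = 1.6262 → 0.47411/1.6262 = 0.29154 rev/s

0.292 rev/s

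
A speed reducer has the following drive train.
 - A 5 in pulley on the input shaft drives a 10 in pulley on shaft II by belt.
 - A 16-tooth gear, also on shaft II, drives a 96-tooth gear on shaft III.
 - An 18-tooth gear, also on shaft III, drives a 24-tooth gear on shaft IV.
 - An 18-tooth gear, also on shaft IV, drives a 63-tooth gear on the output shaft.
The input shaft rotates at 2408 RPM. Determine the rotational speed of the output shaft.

43 RPM

Belt: ratio = 10/5 = 2, so shaft II turns at 2408 / 2 = 1204 RPM.
Gear mesh: ratio = 96/16 = 6, so shaft III turns at 1204 / 6 = 200.67 RPM.
Gear mesh: ratio = 24/18 = 1.3333, so shaft IV turns at 200.67 / 1.3333 = 150.5 RPM.
Gear mesh: ratio = 63/18 = 3.5, so the output shaft turns at 150.5 / 3.5 = 43 RPM.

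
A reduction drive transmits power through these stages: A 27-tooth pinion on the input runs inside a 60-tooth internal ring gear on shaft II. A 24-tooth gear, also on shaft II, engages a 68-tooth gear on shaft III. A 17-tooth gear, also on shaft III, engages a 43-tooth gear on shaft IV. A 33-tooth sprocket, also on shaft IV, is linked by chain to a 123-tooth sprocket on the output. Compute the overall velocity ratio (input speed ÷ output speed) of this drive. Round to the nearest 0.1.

Each stage contributes driven/driver: internal gear 60/27 = 2.2222, gear mesh 68/24 = 2.8333, gear mesh 43/17 = 2.5294, chain 123/33 = 3.7273.
Overall: 2.2222 × 2.8333 × 2.5294 × 3.7273 = 59.36.

59.4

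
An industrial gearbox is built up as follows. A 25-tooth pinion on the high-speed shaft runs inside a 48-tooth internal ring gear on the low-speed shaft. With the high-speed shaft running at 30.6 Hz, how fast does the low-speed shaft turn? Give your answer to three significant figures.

Internal gear: ratio = 48/25 = 1.92, so the low-speed shaft turns at 30.6 / 1.92 = 15.938 Hz.

15.9 Hz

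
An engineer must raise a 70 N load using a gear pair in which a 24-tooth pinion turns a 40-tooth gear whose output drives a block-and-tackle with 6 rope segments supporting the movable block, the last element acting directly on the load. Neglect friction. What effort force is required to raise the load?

Gear pair MA = 40/24 = 1.6667.
Block-and-tackle MA = number of supporting rope parts = 6.
Combined ideal MA = 1.6667 × 6 = 10.
Effort = load / MA = 70 / 10 = 7 N.

7 N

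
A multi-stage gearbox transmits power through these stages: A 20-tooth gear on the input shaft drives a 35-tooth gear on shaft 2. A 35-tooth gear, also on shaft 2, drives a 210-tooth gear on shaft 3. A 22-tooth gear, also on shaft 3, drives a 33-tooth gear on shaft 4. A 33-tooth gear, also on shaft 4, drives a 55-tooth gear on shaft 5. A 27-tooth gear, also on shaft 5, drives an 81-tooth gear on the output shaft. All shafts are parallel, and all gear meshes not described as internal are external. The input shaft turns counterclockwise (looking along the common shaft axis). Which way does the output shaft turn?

the input shaft → shaft 2: external mesh, 1 reversal → CW.
shaft 2 → shaft 3: external mesh, 1 reversal → CCW.
shaft 3 → shaft 4: external mesh, 1 reversal → CW.
shaft 4 → shaft 5: external mesh, 1 reversal → CCW.
shaft 5 → the output shaft: external mesh, 1 reversal → CW.
5 reversals in total — an odd number — so the output shaft turns opposite to the input shaft.

clockwise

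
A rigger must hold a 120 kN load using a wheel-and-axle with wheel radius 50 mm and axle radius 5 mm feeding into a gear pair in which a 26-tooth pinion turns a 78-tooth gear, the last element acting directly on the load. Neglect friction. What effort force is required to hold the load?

4 kN

Wheel-and-axle MA = R/r = 50/5 = 10.
Gear pair MA = 78/26 = 3.
Combined ideal MA = 10 × 3 = 30.
Effort = load / MA = 120 / 30 = 4 kN.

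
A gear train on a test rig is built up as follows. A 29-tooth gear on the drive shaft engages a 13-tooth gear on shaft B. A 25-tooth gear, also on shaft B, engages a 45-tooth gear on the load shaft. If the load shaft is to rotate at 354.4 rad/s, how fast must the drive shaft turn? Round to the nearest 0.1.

Overall ratio R = 0.44828 × 1.8 = 0.8069.
Required input speed = output speed × R = 354.4 × 0.8069 = 285.96 rad/s.

286.0 rad/s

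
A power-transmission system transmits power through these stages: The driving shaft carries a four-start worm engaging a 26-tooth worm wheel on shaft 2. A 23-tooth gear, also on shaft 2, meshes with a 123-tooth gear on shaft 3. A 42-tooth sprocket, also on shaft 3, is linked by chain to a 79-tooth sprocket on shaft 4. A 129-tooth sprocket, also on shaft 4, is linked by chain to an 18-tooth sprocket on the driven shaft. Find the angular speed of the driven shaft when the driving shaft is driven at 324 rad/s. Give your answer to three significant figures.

35.5 rad/s

worm 26/4 = 6.5 → 324/6.5 = 49.846 rad/s
gear mesh 123/23 = 5.3478 → 49.846/5.3478 = 9.3208 rad/s
chain 79/42 = 1.881 → 9.3208/1.881 = 4.9554 rad/s
chain 18/129 = 0.13953 → 4.9554/0.13953 = 35.514 rad/s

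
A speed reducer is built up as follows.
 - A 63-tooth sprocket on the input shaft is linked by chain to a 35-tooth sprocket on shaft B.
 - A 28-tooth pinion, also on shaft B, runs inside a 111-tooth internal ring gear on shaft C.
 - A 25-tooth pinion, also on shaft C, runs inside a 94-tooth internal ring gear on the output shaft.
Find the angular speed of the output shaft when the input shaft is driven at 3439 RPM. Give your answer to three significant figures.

Chain: ratio = 35/63 = 0.55556, so shaft B turns at 3439 / 0.55556 = 6190.2 RPM.
Internal gear: ratio = 111/28 = 3.9643, so shaft C turns at 6190.2 / 3.9643 = 1561.5 RPM.
Internal gear: ratio = 94/25 = 3.76, so the output shaft turns at 1561.5 / 3.76 = 415.29 RPM.

415 RPM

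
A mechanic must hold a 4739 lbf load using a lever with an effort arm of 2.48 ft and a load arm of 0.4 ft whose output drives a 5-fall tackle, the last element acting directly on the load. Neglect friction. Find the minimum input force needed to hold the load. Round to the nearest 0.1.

Lever MA = effort arm / load arm = 2.48/0.4 = 6.2.
Block-and-tackle MA = number of supporting rope parts = 5.
Combined ideal MA = 6.2 × 5 = 31.
Effort = load / MA = 4739 / 31 = 152.87 lbf.

152.9 lbf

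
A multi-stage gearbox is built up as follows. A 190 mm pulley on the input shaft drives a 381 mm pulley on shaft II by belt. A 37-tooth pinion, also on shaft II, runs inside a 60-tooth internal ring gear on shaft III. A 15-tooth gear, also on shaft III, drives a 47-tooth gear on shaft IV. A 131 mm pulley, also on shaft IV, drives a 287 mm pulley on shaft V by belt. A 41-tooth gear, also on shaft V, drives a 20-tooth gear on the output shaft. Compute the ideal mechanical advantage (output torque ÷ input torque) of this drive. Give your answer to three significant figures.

Each stage contributes driven/driver: belt 381/190 = 2.0053, internal gear 60/37 = 1.6216, gear mesh 47/15 = 3.1333, belt 287/131 = 2.1908, gear mesh 20/41 = 0.4878.
Overall: 2.0053 × 1.6216 × 3.1333 × 2.1908 × 0.4878 = 10.889.

10.9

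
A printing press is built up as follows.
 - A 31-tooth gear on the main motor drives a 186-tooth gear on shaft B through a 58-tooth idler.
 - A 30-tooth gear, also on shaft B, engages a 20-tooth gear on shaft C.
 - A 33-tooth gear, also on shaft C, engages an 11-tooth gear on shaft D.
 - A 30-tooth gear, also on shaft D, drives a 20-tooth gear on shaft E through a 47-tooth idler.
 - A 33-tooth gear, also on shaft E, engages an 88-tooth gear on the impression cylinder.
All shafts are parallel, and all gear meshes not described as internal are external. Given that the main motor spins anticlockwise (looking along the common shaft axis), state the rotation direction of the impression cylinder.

the main motor → shaft B: driver → idler → driven is 2 external meshes, 2 reversals → CCW.
shaft B → shaft C: external mesh, 1 reversal → CW.
shaft C → shaft D: external mesh, 1 reversal → CCW.
shaft D → shaft E: driver → idler → driven is 2 external meshes, 2 reversals → CCW.
shaft E → the impression cylinder: external mesh, 1 reversal → CW.
7 reversals in total — an odd number — so the impression cylinder turns opposite to the main motor.

clockwise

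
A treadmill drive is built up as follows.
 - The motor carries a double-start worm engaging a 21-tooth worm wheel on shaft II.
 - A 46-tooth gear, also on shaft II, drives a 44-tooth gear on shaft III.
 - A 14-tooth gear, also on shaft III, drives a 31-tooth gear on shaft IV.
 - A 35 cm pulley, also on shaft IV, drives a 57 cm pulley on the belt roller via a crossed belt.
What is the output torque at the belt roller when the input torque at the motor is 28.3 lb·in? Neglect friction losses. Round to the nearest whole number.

1025 lb·in

Worm: ratio = 21/2 = 10.5; torque at shaft II = 28.3 × 10.5 = 297.15 lb·in.
Gear mesh: ratio = 44/46 = 0.95652; torque at shaft III = 297.15 × 0.95652 = 284.23 lb·in.
Gear mesh: ratio = 31/14 = 2.2143; torque at shaft IV = 284.23 × 2.2143 = 629.37 lb·in.
Belt: ratio = 57/35 = 1.6286; torque at the belt roller = 629.37 × 1.6286 = 1025 lb·in.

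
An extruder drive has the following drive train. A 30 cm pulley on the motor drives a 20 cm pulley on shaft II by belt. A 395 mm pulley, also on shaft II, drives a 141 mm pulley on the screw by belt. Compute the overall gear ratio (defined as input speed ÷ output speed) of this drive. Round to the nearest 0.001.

Each stage contributes driven/driver: belt 20/30 = 0.66667, belt 141/395 = 0.35696.
Overall: 0.66667 × 0.35696 = 0.23797.

0.238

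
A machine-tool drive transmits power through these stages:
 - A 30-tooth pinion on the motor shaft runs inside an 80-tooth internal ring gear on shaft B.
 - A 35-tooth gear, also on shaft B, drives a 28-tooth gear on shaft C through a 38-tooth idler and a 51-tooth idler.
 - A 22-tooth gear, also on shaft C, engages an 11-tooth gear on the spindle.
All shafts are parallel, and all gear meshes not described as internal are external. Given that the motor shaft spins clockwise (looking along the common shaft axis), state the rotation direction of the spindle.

clockwise

the motor shaft → shaft B: internal mesh, same direction → CW.
shaft B → shaft C: driver → idler → idler → driven is 3 external meshes, 3 reversals → CCW.
shaft C → the spindle: external mesh, 1 reversal → CW.
4 reversals in total — an even number — so the spindle turns the same way as the motor shaft.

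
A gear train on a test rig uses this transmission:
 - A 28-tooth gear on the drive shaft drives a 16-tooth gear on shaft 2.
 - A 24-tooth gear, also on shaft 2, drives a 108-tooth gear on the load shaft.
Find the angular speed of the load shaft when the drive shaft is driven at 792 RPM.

Gear mesh: ratio = 16/28 = 0.57143, so shaft 2 turns at 792 / 0.57143 = 1386 RPM.
Gear mesh: ratio = 108/24 = 4.5, so the load shaft turns at 1386 / 4.5 = 308 RPM.

308 RPM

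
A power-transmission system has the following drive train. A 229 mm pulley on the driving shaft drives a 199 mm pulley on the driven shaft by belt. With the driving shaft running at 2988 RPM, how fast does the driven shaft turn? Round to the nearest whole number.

3438 RPM

belt 199/229 = 0.869 → 2988/0.869 = 3438.5 RPM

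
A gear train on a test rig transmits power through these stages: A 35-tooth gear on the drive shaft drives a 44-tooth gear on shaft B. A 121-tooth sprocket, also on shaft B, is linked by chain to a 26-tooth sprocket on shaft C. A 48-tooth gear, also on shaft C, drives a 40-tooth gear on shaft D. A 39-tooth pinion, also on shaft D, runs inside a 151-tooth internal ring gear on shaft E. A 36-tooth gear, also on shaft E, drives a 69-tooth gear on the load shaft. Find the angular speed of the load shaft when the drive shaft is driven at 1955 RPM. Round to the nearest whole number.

gear mesh 44/35 = 1.2571 → 1955/1.2571 = 1555.1 RPM
chain 26/121 = 0.21488 → 1555.1/0.21488 = 7237.3 RPM
gear mesh 40/48 = 0.83333 → 7237.3/0.83333 = 8684.7 RPM
internal gear 151/39 = 3.8718 → 8684.7/3.8718 = 2243.1 RPM
gear mesh 69/36 = 1.9167 → 2243.1/1.9167 = 1170.3 RPM

1170 RPM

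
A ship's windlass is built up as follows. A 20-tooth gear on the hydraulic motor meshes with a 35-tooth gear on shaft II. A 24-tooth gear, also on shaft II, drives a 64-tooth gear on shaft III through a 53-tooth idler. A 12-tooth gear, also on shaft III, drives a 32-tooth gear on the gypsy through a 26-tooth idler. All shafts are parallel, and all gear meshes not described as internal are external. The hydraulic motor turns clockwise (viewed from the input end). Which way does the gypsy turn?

the hydraulic motor → shaft II: external mesh, 1 reversal → CCW.
shaft II → shaft III: driver → idler → driven is 2 external meshes, 2 reversals → CCW.
shaft III → the gypsy: driver → idler → driven is 2 external meshes, 2 reversals → CCW.
5 reversals in total — an odd number — so the gypsy turns opposite to the hydraulic motor.

counterclockwise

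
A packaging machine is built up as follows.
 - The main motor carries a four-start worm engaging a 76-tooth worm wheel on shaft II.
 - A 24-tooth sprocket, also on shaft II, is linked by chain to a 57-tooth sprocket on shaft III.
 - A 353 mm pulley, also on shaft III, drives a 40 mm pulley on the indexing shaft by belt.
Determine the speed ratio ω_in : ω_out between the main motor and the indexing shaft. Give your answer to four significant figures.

Each stage contributes driven/driver: worm 76/4 = 19, chain 57/24 = 2.375, belt 40/353 = 0.11331.
Overall: 19 × 2.375 × 0.11331 = 5.1133.

5.113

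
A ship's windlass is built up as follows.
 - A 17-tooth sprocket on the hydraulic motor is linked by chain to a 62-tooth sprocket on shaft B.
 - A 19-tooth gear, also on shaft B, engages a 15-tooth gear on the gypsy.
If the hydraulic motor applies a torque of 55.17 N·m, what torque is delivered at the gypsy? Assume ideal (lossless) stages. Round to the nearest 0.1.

chain 62/17 = 3.6471 → τ = 55.17·3.6471 = 201.21 N·m
gear mesh 15/19 = 0.78947 → τ = 201.21·0.78947 = 158.85 N·m

158.8 N·m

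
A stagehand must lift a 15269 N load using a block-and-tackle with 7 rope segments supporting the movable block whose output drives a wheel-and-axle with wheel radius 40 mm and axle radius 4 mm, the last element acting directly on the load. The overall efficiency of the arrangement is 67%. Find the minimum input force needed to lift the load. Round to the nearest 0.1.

325.6 N

Block-and-tackle MA = number of supporting rope parts = 7.
Wheel-and-axle MA = R/r = 40/4 = 10.
Combined ideal MA = 7 × 10 = 70.
Actual MA = 70 × 0.67 = 46.9.
Effort = load / actual MA = 15269 / 46.9 = 325.57 N.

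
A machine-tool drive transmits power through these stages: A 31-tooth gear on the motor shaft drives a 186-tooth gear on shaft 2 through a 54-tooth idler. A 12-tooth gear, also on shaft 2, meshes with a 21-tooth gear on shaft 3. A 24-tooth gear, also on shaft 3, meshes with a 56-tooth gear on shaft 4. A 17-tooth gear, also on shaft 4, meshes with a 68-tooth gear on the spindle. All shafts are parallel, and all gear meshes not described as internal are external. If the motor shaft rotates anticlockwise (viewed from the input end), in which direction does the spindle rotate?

clockwise

the motor shaft → shaft 2: driver → idler → driven is 2 external meshes, 2 reversals → CCW.
shaft 2 → shaft 3: external mesh, 1 reversal → CW.
shaft 3 → shaft 4: external mesh, 1 reversal → CCW.
shaft 4 → the spindle: external mesh, 1 reversal → CW.
5 reversals in total — an odd number — so the spindle turns opposite to the motor shaft.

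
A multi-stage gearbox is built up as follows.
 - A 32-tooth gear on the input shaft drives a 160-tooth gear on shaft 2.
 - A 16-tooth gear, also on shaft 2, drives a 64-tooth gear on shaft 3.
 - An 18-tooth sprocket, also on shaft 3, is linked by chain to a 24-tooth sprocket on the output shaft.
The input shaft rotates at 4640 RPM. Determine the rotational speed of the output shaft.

the input shaft → shaft 2 (gear mesh, 160/32): 4640 ÷ 5 = 928 RPM
shaft 2 → shaft 3 (gear mesh, 64/16): 928 ÷ 4 = 232 RPM
shaft 3 → the output shaft (chain, 24/18): 232 ÷ 1.3333 = 174 RPM

174 RPM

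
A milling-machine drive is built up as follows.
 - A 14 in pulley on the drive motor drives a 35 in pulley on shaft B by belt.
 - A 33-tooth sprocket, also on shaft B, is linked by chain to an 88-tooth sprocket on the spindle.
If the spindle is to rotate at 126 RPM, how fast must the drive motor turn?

840 RPM

Overall ratio R = 2.5 × 2.6667 = 6.6667.
Required input speed = output speed × R = 126 × 6.6667 = 840 RPM.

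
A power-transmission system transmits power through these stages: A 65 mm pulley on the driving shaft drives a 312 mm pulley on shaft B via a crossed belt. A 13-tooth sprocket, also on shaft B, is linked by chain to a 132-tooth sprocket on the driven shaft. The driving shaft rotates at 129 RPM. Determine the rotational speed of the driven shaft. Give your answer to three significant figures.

2.65 RPM

the driving shaft → shaft B (belt, 312/65): 129 ÷ 4.8 = 26.875 RPM
shaft B → the driven shaft (chain, 132/13): 26.875 ÷ 10.154 = 2.6468 RPM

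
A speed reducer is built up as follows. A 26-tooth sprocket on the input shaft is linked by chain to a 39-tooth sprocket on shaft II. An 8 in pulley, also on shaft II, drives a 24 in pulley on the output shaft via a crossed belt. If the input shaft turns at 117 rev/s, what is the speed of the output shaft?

the input shaft → shaft II (chain, 39/26): 117 ÷ 1.5 = 78 rev/s
shaft II → the output shaft (belt, 24/8): 78 ÷ 3 = 26 rev/s

26 rev/s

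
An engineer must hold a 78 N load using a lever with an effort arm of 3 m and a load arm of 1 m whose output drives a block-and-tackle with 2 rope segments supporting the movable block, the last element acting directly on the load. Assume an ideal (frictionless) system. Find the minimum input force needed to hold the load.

Lever MA = effort arm / load arm = 3/1 = 3.
Block-and-tackle MA = number of supporting rope parts = 2.
Combined ideal MA = 3 × 2 = 6.
Effort = load / MA = 78 / 6 = 13 N.

13 N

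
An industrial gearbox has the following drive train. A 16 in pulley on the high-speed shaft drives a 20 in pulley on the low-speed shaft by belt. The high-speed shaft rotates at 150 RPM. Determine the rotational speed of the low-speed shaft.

belt 20/16 = 1.25 → 150/1.25 = 120 RPM

120 RPM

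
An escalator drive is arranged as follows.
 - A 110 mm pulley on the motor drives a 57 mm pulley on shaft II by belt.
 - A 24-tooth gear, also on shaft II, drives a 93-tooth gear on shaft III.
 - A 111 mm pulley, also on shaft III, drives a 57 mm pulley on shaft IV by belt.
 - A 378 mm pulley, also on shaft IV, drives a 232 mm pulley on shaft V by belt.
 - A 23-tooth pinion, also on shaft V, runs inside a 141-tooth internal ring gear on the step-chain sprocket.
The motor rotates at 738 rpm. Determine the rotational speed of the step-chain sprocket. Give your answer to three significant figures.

190 rpm

belt 57/110 = 0.51818 → 738/0.51818 = 1424.2 rpm
gear mesh 93/24 = 3.875 → 1424.2/3.875 = 367.54 rpm
belt 57/111 = 0.51351 → 367.54/0.51351 = 715.73 rpm
belt 232/378 = 0.61376 → 715.73/0.61376 = 1166.2 rpm
internal gear 141/23 = 6.1304 → 1166.2/6.1304 = 190.22 rpm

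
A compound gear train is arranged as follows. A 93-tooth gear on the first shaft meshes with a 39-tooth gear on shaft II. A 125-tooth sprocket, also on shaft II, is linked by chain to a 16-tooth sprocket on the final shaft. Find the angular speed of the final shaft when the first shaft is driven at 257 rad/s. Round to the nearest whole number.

4788 rad/s

the first shaft → shaft II (gear mesh, 39/93): 257 ÷ 0.41935 = 612.85 rad/s
shaft II → the final shaft (chain, 16/125): 612.85 ÷ 0.128 = 4787.9 rad/s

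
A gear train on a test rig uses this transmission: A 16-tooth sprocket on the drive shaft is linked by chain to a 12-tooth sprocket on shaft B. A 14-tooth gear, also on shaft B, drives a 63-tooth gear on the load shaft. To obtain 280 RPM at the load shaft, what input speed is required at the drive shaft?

945 RPM

Overall ratio R = 0.75 × 4.5 = 3.375.
Required input speed = output speed × R = 280 × 3.375 = 945 RPM.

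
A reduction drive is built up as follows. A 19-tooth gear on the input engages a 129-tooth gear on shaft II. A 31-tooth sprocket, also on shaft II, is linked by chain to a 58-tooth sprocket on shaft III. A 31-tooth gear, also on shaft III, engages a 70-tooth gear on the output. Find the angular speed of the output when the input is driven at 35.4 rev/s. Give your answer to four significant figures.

Gear mesh: ratio = 129/19 = 6.7895, so shaft II turns at 35.4 / 6.7895 = 5.214 rev/s.
Chain: ratio = 58/31 = 1.871, so shaft III turns at 5.214 / 1.871 = 2.7868 rev/s.
Gear mesh: ratio = 70/31 = 2.2581, so the output turns at 2.7868 / 2.2581 = 1.2341 rev/s.

1.234 rev/s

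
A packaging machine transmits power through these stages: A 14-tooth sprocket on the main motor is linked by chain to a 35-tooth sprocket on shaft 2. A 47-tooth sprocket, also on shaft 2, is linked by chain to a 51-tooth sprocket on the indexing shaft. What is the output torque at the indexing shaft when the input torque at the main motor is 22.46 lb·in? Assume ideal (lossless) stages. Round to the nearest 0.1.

Chain: ratio = 35/14 = 2.5; torque at shaft 2 = 22.46 × 2.5 = 56.15 lb·in.
Chain: ratio = 51/47 = 1.0851; torque at the indexing shaft = 56.15 × 1.0851 = 60.929 lb·in.

60.9 lb·in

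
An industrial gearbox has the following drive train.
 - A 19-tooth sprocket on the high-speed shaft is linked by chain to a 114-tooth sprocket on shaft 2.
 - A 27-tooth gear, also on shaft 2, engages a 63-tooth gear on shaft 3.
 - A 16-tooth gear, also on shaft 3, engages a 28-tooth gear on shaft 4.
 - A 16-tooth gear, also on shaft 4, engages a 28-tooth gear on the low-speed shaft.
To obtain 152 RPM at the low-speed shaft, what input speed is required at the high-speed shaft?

Overall ratio R = 6 × 2.3333 × 1.75 × 1.75 = 42.875.
Required input speed = output speed × R = 152 × 42.875 = 6517 RPM.

6517 RPM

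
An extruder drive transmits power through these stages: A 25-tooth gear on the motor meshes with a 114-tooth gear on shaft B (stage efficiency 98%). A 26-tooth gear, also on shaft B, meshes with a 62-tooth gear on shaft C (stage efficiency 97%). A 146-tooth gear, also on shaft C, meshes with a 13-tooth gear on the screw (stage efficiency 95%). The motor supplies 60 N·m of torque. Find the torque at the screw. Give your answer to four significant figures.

52.46 N·m

After the gear mesh (114/25): 60 × 4.56 × 0.98 = 268.13 N·m
After the gear mesh (62/26): 268.13 × 2.3846 × 0.97 = 620.2 N·m
After the gear mesh (13/146): 620.2 × 0.089041 × 0.95 = 52.462 N·m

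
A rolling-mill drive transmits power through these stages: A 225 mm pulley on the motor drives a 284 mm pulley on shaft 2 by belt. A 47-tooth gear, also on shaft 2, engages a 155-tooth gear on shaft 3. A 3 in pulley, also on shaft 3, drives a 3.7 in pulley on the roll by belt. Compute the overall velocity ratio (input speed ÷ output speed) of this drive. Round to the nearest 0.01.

Each stage contributes driven/driver: belt 284/225 = 1.2622, gear mesh 155/47 = 3.2979, belt 3.7/3 = 1.2333.
Overall: 1.2622 × 3.2979 × 1.2333 = 5.1339.

5.13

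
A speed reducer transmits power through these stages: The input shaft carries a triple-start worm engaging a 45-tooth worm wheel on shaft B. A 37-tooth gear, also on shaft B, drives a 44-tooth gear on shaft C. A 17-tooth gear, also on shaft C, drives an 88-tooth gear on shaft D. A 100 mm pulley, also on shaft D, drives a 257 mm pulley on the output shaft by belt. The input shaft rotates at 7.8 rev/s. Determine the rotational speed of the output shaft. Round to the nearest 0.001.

0.033 rev/s

the input shaft → shaft B (worm, 45/3): 7.8 ÷ 15 = 0.52 rev/s
shaft B → shaft C (gear mesh, 44/37): 0.52 ÷ 1.1892 = 0.43727 rev/s
shaft C → shaft D (gear mesh, 88/17): 0.43727 ÷ 5.1765 = 0.084473 rev/s
shaft D → the output shaft (belt, 257/100): 0.084473 ÷ 2.57 = 0.032869 rev/s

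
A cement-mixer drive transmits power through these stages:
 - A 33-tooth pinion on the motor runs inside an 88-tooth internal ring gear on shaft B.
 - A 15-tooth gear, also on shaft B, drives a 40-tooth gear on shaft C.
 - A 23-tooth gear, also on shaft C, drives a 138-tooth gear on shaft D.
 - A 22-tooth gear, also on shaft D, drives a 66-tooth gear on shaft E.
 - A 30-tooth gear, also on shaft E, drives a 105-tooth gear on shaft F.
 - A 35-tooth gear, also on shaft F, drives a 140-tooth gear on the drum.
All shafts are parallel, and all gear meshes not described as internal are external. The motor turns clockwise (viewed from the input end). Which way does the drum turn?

the motor → shaft B: internal mesh, same direction → CW.
shaft B → shaft C: external mesh, 1 reversal → CCW.
shaft C → shaft D: external mesh, 1 reversal → CW.
shaft D → shaft E: external mesh, 1 reversal → CCW.
shaft E → shaft F: external mesh, 1 reversal → CW.
shaft F → the drum: external mesh, 1 reversal → CCW.
5 reversals in total — an odd number — so the drum turns opposite to the motor.

counterclockwise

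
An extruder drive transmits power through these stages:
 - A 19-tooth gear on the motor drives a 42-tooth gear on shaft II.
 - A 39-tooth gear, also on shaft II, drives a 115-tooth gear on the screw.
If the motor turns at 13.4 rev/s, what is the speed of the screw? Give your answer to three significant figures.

2.06 rev/s

gear mesh 42/19 = 2.2105 → 13.4/2.2105 = 6.0619 rev/s
gear mesh 115/39 = 2.9487 → 6.0619/2.9487 = 2.0558 rev/s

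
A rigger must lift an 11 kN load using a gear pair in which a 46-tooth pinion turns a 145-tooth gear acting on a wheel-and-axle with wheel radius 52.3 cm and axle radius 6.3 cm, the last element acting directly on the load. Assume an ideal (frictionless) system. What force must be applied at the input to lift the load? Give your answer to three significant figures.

0.420 kN

Gear pair MA = 145/46 = 3.1522.
Wheel-and-axle MA = R/r = 52.3/6.3 = 8.3016.
Combined ideal MA = 3.1522 × 8.3016 = 26.168.
Effort = load / MA = 11 / 26.168 = 0.42036 kN.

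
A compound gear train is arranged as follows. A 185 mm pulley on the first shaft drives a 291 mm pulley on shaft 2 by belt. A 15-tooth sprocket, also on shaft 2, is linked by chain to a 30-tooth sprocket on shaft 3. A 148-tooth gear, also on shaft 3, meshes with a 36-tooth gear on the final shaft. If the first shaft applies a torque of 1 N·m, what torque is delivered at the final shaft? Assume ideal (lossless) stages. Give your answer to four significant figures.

0.7652 N·m

After the belt (291/185): 1 × 1.573 = 1.573 N·m
After the chain (30/15): 1.573 × 2 = 3.1459 N·m
After the gear mesh (36/148): 3.1459 × 0.24324 = 0.76523 N·m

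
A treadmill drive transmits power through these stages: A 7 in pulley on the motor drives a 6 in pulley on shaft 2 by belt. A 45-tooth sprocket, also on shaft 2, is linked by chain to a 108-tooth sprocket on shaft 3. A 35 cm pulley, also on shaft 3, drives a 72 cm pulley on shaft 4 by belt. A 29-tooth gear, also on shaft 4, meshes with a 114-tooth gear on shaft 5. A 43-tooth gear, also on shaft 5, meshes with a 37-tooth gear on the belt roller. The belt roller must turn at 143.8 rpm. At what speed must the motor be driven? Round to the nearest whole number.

Overall ratio R = 0.85714 × 2.4 × 2.0571 × 3.931 × 0.86047 = 14.314.
Required input speed = output speed × R = 143.8 × 14.314 = 2058.4 rpm.

2058 rpm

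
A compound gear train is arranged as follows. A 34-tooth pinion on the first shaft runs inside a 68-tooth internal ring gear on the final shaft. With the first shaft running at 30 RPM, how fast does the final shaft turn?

15 RPM

the first shaft → the final shaft (internal gear, 68/34): 30 ÷ 2 = 15 RPM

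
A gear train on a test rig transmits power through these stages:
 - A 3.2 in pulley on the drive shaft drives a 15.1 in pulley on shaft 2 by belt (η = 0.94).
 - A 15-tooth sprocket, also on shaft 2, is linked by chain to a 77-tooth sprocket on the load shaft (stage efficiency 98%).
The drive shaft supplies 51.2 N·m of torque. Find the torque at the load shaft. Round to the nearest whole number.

After the belt (15.1/3.2): 51.2 × 4.7188 × 0.94 = 227.1 N·m
After the chain (77/15): 227.1 × 5.1333 × 0.98 = 1142.5 N·m

1142 N·m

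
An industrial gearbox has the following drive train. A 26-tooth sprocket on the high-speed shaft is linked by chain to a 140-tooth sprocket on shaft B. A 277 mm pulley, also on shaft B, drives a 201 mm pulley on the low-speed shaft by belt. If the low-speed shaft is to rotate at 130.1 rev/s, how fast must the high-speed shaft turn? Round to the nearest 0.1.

508.3 rev/s

Overall ratio R = 5.3846 × 0.72563 = 3.9072.
Required input speed = output speed × R = 130.1 × 3.9072 = 508.33 rev/s.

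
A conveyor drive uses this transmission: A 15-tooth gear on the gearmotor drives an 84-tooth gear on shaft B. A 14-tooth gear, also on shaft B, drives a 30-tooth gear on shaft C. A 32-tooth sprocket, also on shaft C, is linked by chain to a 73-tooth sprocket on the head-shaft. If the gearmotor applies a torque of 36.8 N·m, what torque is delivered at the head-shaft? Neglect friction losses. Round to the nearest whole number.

1007 N·m

gear mesh 84/15 = 5.6 → τ = 36.8·5.6 = 206.08 N·m
gear mesh 30/14 = 2.1429 → τ = 206.08·2.1429 = 441.6 N·m
chain 73/32 = 2.2812 → τ = 441.6·2.2812 = 1007.4 N·m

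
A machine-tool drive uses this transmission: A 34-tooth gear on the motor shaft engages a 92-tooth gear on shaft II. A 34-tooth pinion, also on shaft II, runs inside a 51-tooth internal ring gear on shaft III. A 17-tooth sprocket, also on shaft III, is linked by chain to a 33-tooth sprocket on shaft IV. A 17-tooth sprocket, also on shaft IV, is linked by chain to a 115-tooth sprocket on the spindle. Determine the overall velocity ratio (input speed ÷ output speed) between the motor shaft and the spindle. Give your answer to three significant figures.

Each stage contributes driven/driver: gear mesh 92/34 = 2.7059, internal gear 51/34 = 1.5, chain 33/17 = 1.9412, chain 115/17 = 6.7647.
Overall: 2.7059 × 1.5 × 1.9412 × 6.7647 = 53.298.

53.3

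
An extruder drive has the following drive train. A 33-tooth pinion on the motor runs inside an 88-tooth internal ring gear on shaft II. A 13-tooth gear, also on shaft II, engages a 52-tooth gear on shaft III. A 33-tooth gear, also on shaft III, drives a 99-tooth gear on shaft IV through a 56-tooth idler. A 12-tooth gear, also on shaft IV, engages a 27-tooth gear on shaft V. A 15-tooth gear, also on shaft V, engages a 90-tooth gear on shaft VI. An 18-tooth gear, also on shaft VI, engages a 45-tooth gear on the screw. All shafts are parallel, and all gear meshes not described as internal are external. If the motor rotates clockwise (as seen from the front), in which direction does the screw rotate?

the motor → shaft II: internal mesh, same direction → CW.
shaft II → shaft III: external mesh, 1 reversal → CCW.
shaft III → shaft IV: driver → idler → driven is 2 external meshes, 2 reversals → CCW.
shaft IV → shaft V: external mesh, 1 reversal → CW.
shaft V → shaft VI: external mesh, 1 reversal → CCW.
shaft VI → the screw: external mesh, 1 reversal → CW.
6 reversals in total — an even number — so the screw turns the same way as the motor.

clockwise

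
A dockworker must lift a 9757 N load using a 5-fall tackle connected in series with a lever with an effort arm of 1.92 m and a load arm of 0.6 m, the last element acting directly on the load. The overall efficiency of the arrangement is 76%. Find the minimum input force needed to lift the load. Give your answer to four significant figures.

Block-and-tackle MA = number of supporting rope parts = 5.
Lever MA = effort arm / load arm = 1.92/0.6 = 3.2.
Combined ideal MA = 5 × 3.2 = 16.
Actual MA = 16 × 0.76 = 12.16.
Effort = load / actual MA = 9757 / 12.16 = 802.38 N.

802.4 N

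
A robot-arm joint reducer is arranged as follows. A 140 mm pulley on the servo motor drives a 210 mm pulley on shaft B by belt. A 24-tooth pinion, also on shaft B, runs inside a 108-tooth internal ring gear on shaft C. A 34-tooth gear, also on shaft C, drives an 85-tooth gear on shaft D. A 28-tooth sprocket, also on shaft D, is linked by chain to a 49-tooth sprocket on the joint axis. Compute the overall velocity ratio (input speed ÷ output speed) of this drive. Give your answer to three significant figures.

Each stage contributes driven/driver: belt 210/140 = 1.5, internal gear 108/24 = 4.5, gear mesh 85/34 = 2.5, chain 49/28 = 1.75.
Overall: 1.5 × 4.5 × 2.5 × 1.75 = 29.531.

29.5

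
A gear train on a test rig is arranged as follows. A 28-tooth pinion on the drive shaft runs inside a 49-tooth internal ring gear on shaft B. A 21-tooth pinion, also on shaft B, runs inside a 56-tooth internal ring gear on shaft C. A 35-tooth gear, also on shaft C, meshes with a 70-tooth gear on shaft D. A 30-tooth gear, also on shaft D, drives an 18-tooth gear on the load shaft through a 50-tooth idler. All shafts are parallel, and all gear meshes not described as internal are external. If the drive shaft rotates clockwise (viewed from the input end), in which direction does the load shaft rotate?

the drive shaft → shaft B: internal mesh, same direction → CW.
shaft B → shaft C: internal mesh, same direction → CW.
shaft C → shaft D: external mesh, 1 reversal → CCW.
shaft D → the load shaft: driver → idler → driven is 2 external meshes, 2 reversals → CCW.
3 reversals in total — an odd number — so the load shaft turns opposite to the drive shaft.

counterclockwise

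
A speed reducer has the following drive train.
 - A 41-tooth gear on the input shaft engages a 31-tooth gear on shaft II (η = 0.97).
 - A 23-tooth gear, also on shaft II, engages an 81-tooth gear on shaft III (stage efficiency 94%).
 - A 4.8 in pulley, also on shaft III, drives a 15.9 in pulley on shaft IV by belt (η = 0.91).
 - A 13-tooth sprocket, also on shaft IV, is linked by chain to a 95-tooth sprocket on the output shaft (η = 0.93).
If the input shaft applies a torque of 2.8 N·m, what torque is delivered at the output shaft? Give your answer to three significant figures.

139 N·m

After the gear mesh (31/41): 2.8 × 0.7561 × 0.97 = 2.0536 N·m
After the gear mesh (81/23): 2.0536 × 3.5217 × 0.94 = 6.7982 N·m
After the belt (15.9/4.8): 6.7982 × 3.3125 × 0.91 = 20.492 N·m
After the chain (95/13): 20.492 × 7.3077 × 0.93 = 139.27 N·m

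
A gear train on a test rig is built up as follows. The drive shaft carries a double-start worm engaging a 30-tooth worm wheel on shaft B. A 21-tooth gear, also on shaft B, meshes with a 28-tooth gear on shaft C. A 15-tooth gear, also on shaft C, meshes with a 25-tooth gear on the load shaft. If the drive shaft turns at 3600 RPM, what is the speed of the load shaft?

worm 30/2 = 15 → 3600/15 = 240 RPM
gear mesh 28/21 = 1.3333 → 240/1.3333 = 180 RPM
gear mesh 25/15 = 1.6667 → 180/1.6667 = 108 RPM

108 RPM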